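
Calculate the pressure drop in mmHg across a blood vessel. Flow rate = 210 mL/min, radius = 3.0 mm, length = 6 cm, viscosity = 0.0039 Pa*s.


dP = 8*mu*L*Q / (pi*r^4)
Q = 210 mL/min = 3.5e-06 m^3/s
dP = 25.7477 Pa = 25.7477 / 133.322 mmHg = 0.1931 mmHg


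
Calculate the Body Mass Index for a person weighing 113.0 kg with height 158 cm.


BMI = weight / height^2
height = 158 cm = 1.58 m
BMI = 113.0 / 1.58^2
BMI = 45.27 kg/m^2


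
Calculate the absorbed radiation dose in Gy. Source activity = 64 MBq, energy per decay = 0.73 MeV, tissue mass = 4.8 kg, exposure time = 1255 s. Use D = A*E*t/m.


A = 64 MBq = 6.4000e+07 Bq
E = 0.73 MeV = 1.16946e-13 J
D = A*E*t/m = 6.4000e+07*1.16946e-13*1255/4.8
D = 0.001957 Gy


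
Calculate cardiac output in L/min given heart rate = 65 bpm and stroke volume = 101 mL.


CO = HR * SV
CO = 65 * 101 / 1000
CO = 6.565 L/min


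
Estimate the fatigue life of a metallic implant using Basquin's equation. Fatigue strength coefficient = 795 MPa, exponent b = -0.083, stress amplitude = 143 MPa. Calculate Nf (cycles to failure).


sigma_a = sigma_f' * (2Nf)^b
2Nf = (sigma_a/sigma_f')^(1/b)
2Nf = (143/795)^(1/-0.083)
2Nf = 9.4684351e+08
Nf = 4.7342e+08


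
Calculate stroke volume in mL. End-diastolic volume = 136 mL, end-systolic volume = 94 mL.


SV = EDV - ESV
SV = 136 - 94
SV = 42 mL


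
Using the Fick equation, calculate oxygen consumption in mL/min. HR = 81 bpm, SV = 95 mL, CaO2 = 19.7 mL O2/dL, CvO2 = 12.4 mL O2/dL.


CO = HR*SV = 81*95/1000 = 7.695 L/min
a-v O2 diff = 19.7 - 12.4 = 7.3 mL/dL
VO2 = CO * (CaO2-CvO2) * 10 dL/L
VO2 = 7.695 * 7.3 * 10
VO2 = 561.7 mL/min


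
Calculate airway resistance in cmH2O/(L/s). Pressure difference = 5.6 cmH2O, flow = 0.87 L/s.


R = dP / flow
R = 5.6 / 0.87
R = 6.437 cmH2O/(L/s)


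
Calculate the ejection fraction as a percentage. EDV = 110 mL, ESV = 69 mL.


SV = EDV - ESV = 110 - 69 = 41 mL
EF = SV/EDV * 100 = 41/110 * 100
EF = 37.27%


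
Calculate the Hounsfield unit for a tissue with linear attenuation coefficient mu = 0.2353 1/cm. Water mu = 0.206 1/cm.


HU = ((mu_tissue - mu_water) / mu_water) * 1000
HU = ((0.2353 - 0.206) / 0.206) * 1000
HU = 142.2


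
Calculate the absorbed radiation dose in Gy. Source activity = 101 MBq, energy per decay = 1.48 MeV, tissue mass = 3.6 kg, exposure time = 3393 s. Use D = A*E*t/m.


A = 101 MBq = 1.0100e+08 Bq
E = 1.48 MeV = 2.37096e-13 J
D = A*E*t/m = 1.0100e+08*2.37096e-13*3393/3.6
D = 0.02257 Gy


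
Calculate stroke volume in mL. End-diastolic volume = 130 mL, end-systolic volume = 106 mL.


SV = EDV - ESV
SV = 130 - 106
SV = 24 mL


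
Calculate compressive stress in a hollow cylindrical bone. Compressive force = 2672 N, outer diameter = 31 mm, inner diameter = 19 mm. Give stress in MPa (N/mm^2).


A = pi*(r_o^2 - r_i^2)
r_o = 15.5 mm, r_i = 9.5 mm
A = 471.239 mm^2
sigma = F/A = 2672 / 471.239
sigma = 5.67 MPa


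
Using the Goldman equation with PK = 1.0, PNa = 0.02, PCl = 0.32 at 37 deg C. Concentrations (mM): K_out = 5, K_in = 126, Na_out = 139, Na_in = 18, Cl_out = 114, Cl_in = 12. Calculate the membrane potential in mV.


Vm = (RT/F)*ln((PK*Ko + PNa*Nao + PCl*Cli)/(PK*Ki + PNa*Nai + PCl*Clo))
Numer = 11.62, Denom = 162.84
Vm = -70.56 mV


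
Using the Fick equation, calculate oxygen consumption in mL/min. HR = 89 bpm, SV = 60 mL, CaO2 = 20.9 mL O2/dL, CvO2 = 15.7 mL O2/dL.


CO = HR*SV = 89*60/1000 = 5.34 L/min
a-v O2 diff = 20.9 - 15.7 = 5.2 mL/dL
VO2 = CO * (CaO2-CvO2) * 10 dL/L
VO2 = 5.34 * 5.2 * 10
VO2 = 277.7 mL/min


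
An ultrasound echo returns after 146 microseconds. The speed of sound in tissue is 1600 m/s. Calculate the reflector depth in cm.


depth = c * t / 2
t = 146 us = 1.4600e-04 s
depth = 1600 * 1.4600e-04 / 2
depth = 0.1168 m = 11.68 cm


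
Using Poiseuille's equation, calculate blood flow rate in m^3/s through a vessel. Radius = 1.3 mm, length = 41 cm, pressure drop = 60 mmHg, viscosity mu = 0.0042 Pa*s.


Q = pi*r^4*dP / (8*mu*L)
r = 0.0013 m, L = 0.41 m
dP = 60 mmHg = 7999.32 Pa
Q = 5.2102e-06 m^3/s


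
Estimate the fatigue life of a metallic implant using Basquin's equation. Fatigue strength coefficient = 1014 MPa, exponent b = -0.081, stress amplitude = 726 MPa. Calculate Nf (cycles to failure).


sigma_a = sigma_f' * (2Nf)^b
2Nf = (sigma_a/sigma_f')^(1/b)
2Nf = (726/1014)^(1/-0.081)
2Nf = 61.854955
Nf = 30.93


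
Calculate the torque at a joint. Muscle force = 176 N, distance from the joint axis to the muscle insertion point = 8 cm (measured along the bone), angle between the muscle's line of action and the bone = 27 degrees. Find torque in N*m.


Torque = F * d * sin(theta)   (moment arm = d*sin(theta))
d = 8 cm = 0.08 m
Torque = 176 * 0.08 * sin(27)
Torque = 6.392 N*m


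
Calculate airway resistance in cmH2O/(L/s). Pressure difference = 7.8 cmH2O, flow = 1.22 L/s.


R = dP / flow
R = 7.8 / 1.22
R = 6.393 cmH2O/(L/s)


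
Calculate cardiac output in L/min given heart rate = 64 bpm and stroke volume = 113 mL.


CO = HR * SV
CO = 64 * 113 / 1000
CO = 7.232 L/min


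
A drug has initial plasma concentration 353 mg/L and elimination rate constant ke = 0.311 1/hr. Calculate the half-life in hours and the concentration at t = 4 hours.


t_half = ln(2) / ke = 0.693147 / 0.311 = 2.229 hr
C(t) = C0 * exp(-ke*t) = 353 * exp(-0.311*4)
C(4) = 101.7 mg/L


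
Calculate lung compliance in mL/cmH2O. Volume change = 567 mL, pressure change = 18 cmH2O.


C = dV / dP
C = 567 / 18
C = 31.5 mL/cmH2O


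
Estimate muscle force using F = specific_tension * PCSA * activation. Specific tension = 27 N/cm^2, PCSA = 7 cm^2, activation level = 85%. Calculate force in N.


F = sigma * PCSA * activation
F = 27 * 7 * 0.85
F = 160.7 N


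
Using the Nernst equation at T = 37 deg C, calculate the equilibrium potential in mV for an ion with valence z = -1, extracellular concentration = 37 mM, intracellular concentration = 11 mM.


E = (RT/(zF)) * ln(C_out/C_in)
T = 37 + 273.15 = 310.15 K
E = (8.314 * 310.15 / (-1 * 96485)) * ln(37/11)
E = -32.42 mV


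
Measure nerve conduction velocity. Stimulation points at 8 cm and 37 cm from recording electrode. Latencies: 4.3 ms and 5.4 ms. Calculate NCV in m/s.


Distance = (37 - 8) / 100 = 0.29 m
dt = (5.4 - 4.3) / 1000 = 0.0011 s
NCV = dist / dt = 263.6 m/s


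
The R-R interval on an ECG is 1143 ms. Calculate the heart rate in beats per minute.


HR = 60 / RR_interval(s)
RR = 1143 ms = 1.143 s
HR = 60 / 1.143 = 52.49 bpm


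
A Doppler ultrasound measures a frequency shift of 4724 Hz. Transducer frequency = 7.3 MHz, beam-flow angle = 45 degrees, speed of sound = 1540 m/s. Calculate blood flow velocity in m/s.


v = fd * c / (2 * f0 * cos(theta))
v = 4724 * 1540 / (2 * 7.3000e+06 * cos(45))
v = 0.7047 m/s


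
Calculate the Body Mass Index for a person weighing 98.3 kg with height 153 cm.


BMI = weight / height^2
height = 153 cm = 1.53 m
BMI = 98.3 / 1.53^2
BMI = 41.99 kg/m^2


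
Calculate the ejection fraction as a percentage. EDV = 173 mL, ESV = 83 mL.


SV = EDV - ESV = 173 - 83 = 90 mL
EF = SV/EDV * 100 = 90/173 * 100
EF = 52.02%


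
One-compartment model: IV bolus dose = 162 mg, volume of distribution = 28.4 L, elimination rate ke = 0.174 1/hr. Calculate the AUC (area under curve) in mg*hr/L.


C0 = Dose/Vd = 162/28.4 = 5.70423 mg/L
AUC = C0/ke = 5.70423/0.174
AUC = 32.78 mg*hr/L


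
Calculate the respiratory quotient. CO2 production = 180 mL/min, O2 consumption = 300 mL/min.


RQ = VCO2 / VO2
RQ = 180 / 300
RQ = 0.6


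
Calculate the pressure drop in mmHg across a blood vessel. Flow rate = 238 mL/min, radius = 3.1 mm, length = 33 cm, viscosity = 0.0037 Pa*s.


dP = 8*mu*L*Q / (pi*r^4)
Q = 238 mL/min = 3.96667e-06 m^3/s
dP = 133.547 Pa = 133.547 / 133.322 mmHg = 1.002 mmHg


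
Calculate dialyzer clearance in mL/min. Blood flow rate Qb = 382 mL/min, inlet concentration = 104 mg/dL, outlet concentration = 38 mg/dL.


K = Qb * (Cb_in - Cb_out) / Cb_in
K = 382 * (104 - 38) / 104
K = 242.4 mL/min


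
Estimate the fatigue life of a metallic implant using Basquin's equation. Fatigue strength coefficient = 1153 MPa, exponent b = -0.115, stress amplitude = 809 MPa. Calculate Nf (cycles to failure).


sigma_a = sigma_f' * (2Nf)^b
2Nf = (sigma_a/sigma_f')^(1/b)
2Nf = (809/1153)^(1/-0.115)
2Nf = 21.781801
Nf = 10.89


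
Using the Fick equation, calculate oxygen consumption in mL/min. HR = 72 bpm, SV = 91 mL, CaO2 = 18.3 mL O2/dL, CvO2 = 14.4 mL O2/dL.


CO = HR*SV = 72*91/1000 = 6.552 L/min
a-v O2 diff = 18.3 - 14.4 = 3.9 mL/dL
VO2 = CO * (CaO2-CvO2) * 10 dL/L
VO2 = 6.552 * 3.9 * 10
VO2 = 255.5 mL/min


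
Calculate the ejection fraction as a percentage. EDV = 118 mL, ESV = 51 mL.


SV = EDV - ESV = 118 - 51 = 67 mL
EF = SV/EDV * 100 = 67/118 * 100
EF = 56.78%


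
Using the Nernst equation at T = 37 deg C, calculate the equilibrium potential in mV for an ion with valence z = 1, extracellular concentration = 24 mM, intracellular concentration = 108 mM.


E = (RT/(zF)) * ln(C_out/C_in)
T = 37 + 273.15 = 310.15 K
E = (8.314 * 310.15 / (1 * 96485)) * ln(24/108)
E = -40.2 mV


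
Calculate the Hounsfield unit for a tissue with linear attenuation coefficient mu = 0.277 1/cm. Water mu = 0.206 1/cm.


HU = ((mu_tissue - mu_water) / mu_water) * 1000
HU = ((0.277 - 0.206) / 0.206) * 1000
HU = 344.7


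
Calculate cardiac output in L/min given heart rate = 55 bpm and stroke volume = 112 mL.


CO = HR * SV
CO = 55 * 112 / 1000
CO = 6.16 L/min


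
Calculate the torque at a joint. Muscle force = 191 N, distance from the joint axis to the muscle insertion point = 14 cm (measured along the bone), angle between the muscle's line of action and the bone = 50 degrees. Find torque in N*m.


Torque = F * d * sin(theta)   (moment arm = d*sin(theta))
d = 14 cm = 0.14 m
Torque = 191 * 0.14 * sin(50)
Torque = 20.48 N*m


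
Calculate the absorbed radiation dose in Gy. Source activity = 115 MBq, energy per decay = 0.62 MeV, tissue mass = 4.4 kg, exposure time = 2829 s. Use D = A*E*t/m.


A = 115 MBq = 1.1500e+08 Bq
E = 0.62 MeV = 9.9324e-14 J
D = A*E*t/m = 1.1500e+08*9.9324e-14*2829/4.4
D = 0.007344 Gy


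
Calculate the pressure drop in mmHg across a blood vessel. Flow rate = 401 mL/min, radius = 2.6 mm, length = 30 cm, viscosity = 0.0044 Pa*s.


dP = 8*mu*L*Q / (pi*r^4)
Q = 401 mL/min = 6.68333e-06 m^3/s
dP = 491.602 Pa = 491.602 / 133.322 mmHg = 3.687 mmHg


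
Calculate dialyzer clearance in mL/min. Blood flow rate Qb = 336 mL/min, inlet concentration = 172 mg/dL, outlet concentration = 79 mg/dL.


K = Qb * (Cb_in - Cb_out) / Cb_in
K = 336 * (172 - 79) / 172
K = 181.7 mL/min


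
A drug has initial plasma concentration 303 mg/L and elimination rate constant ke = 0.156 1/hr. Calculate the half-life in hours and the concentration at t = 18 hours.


t_half = ln(2) / ke = 0.693147 / 0.156 = 4.443 hr
C(t) = C0 * exp(-ke*t) = 303 * exp(-0.156*18)
C(18) = 18.28 mg/L


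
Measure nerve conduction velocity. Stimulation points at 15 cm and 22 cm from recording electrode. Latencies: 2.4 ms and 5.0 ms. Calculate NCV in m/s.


Distance = (22 - 15) / 100 = 0.07 m
dt = (5.0 - 2.4) / 1000 = 0.0026 s
NCV = dist / dt = 26.92 m/s


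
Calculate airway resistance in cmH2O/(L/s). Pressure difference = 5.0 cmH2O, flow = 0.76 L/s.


R = dP / flow
R = 5.0 / 0.76
R = 6.579 cmH2O/(L/s)


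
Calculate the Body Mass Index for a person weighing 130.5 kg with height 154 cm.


BMI = weight / height^2
height = 154 cm = 1.54 m
BMI = 130.5 / 1.54^2
BMI = 55.03 kg/m^2


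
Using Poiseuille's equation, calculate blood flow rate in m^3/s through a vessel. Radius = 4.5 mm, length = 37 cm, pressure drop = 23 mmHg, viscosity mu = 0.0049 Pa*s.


Q = pi*r^4*dP / (8*mu*L)
r = 0.0045 m, L = 0.37 m
dP = 23 mmHg = 3066.406 Pa
Q = 2.7236e-04 m^3/s


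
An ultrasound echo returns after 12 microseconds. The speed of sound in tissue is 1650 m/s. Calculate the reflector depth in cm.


depth = c * t / 2
t = 12 us = 1.2000e-05 s
depth = 1650 * 1.2000e-05 / 2
depth = 0.0099 m = 0.99 cm


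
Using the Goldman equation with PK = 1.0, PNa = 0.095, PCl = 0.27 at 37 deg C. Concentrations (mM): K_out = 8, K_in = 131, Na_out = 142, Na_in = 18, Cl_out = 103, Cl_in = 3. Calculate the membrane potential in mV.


Vm = (RT/F)*ln((PK*Ko + PNa*Nao + PCl*Cli)/(PK*Ki + PNa*Nai + PCl*Clo))
Numer = 22.3, Denom = 160.52
Vm = -52.75 mV


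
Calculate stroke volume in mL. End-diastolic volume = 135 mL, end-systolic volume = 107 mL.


SV = EDV - ESV
SV = 135 - 107
SV = 28 mL


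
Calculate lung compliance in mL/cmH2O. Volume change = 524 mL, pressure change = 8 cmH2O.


C = dV / dP
C = 524 / 8
C = 65.5 mL/cmH2O


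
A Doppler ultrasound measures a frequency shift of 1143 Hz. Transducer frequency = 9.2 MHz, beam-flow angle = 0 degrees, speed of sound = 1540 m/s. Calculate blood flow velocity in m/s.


v = fd * c / (2 * f0 * cos(theta))
v = 1143 * 1540 / (2 * 9.2000e+06 * cos(0))
v = 0.09566 m/s


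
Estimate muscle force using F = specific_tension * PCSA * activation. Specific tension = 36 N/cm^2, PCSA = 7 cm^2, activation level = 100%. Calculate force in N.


F = sigma * PCSA * activation
F = 36 * 7 * 1
F = 252 N


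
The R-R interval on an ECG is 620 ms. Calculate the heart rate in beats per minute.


HR = 60 / RR_interval(s)
RR = 620 ms = 0.62 s
HR = 60 / 0.62 = 96.77 bpm


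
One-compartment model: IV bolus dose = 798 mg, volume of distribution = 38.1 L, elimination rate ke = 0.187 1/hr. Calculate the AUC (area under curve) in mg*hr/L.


C0 = Dose/Vd = 798/38.1 = 20.9449 mg/L
AUC = C0/ke = 20.9449/0.187
AUC = 112 mg*hr/L


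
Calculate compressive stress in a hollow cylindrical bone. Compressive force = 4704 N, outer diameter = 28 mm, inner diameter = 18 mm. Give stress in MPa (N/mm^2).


A = pi*(r_o^2 - r_i^2)
r_o = 14 mm, r_i = 9 mm
A = 361.283 mm^2
sigma = F/A = 4704 / 361.283
sigma = 13.02 MPa


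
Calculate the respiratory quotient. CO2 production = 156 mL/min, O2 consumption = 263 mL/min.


RQ = VCO2 / VO2
RQ = 156 / 263
RQ = 0.5932


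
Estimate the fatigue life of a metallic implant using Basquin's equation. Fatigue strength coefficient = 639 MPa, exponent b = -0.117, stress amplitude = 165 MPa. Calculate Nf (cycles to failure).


sigma_a = sigma_f' * (2Nf)^b
2Nf = (sigma_a/sigma_f')^(1/b)
2Nf = (165/639)^(1/-0.117)
2Nf = 106117.15
Nf = 5.306e+04


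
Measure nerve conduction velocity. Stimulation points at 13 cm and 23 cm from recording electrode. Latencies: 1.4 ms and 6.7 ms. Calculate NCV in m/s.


Distance = (23 - 13) / 100 = 0.1 m
dt = (6.7 - 1.4) / 1000 = 0.0053 s
NCV = dist / dt = 18.87 m/s


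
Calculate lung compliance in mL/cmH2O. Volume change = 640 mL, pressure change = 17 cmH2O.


C = dV / dP
C = 640 / 17
C = 37.65 mL/cmH2O


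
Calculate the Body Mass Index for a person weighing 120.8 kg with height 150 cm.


BMI = weight / height^2
height = 150 cm = 1.5 m
BMI = 120.8 / 1.5^2
BMI = 53.69 kg/m^2


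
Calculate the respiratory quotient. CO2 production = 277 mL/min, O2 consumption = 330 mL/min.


RQ = VCO2 / VO2
RQ = 277 / 330
RQ = 0.8394


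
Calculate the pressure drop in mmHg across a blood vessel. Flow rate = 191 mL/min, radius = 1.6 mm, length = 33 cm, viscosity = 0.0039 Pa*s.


dP = 8*mu*L*Q / (pi*r^4)
Q = 191 mL/min = 3.18333e-06 m^3/s
dP = 1591.92 Pa = 1591.92 / 133.322 mmHg = 11.94 mmHg


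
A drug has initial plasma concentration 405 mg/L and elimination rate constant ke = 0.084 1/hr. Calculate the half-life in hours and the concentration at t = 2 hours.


t_half = ln(2) / ke = 0.693147 / 0.084 = 8.252 hr
C(t) = C0 * exp(-ke*t) = 405 * exp(-0.084*2)
C(2) = 342.4 mg/L


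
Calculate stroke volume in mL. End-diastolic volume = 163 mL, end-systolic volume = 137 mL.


SV = EDV - ESV
SV = 163 - 137
SV = 26 mL


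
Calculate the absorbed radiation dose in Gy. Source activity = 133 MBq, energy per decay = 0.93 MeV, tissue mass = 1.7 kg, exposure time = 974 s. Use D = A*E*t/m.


A = 133 MBq = 1.3300e+08 Bq
E = 0.93 MeV = 1.48986e-13 J
D = A*E*t/m = 1.3300e+08*1.48986e-13*974/1.7
D = 0.01135 Gy


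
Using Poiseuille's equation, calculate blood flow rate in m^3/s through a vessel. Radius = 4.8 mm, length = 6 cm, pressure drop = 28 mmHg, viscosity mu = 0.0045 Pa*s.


Q = pi*r^4*dP / (8*mu*L)
r = 0.0048 m, L = 0.06 m
dP = 28 mmHg = 3733.016 Pa
Q = 0.002882 m^3/s


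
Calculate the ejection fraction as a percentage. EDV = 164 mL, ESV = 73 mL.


SV = EDV - ESV = 164 - 73 = 91 mL
EF = SV/EDV * 100 = 91/164 * 100
EF = 55.49%


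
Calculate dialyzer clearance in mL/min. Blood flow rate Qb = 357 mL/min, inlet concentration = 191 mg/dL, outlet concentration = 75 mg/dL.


K = Qb * (Cb_in - Cb_out) / Cb_in
K = 357 * (191 - 75) / 191
K = 216.8 mL/min


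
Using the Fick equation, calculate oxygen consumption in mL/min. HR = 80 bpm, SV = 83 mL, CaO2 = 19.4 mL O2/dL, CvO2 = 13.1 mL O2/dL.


CO = HR*SV = 80*83/1000 = 6.64 L/min
a-v O2 diff = 19.4 - 13.1 = 6.3 mL/dL
VO2 = CO * (CaO2-CvO2) * 10 dL/L
VO2 = 6.64 * 6.3 * 10
VO2 = 418.3 mL/min


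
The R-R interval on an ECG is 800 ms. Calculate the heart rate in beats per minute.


HR = 60 / RR_interval(s)
RR = 800 ms = 0.8 s
HR = 60 / 0.8 = 75 bpm


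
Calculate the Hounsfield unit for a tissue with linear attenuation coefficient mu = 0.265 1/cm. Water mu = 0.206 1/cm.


HU = ((mu_tissue - mu_water) / mu_water) * 1000
HU = ((0.265 - 0.206) / 0.206) * 1000
HU = 286.4


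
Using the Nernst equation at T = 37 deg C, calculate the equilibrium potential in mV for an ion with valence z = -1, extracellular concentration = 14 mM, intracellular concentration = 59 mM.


E = (RT/(zF)) * ln(C_out/C_in)
T = 37 + 273.15 = 310.15 K
E = (8.314 * 310.15 / (-1 * 96485)) * ln(14/59)
E = 38.44 mV


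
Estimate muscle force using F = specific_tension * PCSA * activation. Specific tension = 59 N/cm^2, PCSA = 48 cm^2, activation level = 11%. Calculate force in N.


F = sigma * PCSA * activation
F = 59 * 48 * 0.11
F = 311.5 N


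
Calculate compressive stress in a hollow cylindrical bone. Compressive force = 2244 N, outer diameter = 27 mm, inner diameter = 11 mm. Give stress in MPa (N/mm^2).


A = pi*(r_o^2 - r_i^2)
r_o = 13.5 mm, r_i = 5.5 mm
A = 477.522 mm^2
sigma = F/A = 2244 / 477.522
sigma = 4.699 MPa


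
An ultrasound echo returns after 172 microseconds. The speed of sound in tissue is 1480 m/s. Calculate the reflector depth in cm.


depth = c * t / 2
t = 172 us = 1.7200e-04 s
depth = 1480 * 1.7200e-04 / 2
depth = 0.12728 m = 12.728 cm


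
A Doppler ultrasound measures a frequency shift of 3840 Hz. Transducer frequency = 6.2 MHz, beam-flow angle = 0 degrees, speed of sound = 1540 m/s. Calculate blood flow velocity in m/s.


v = fd * c / (2 * f0 * cos(theta))
v = 3840 * 1540 / (2 * 6.2000e+06 * cos(0))
v = 0.4769 m/s


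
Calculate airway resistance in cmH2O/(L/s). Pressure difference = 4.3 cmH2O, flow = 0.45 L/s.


R = dP / flow
R = 4.3 / 0.45
R = 9.556 cmH2O/(L/s)


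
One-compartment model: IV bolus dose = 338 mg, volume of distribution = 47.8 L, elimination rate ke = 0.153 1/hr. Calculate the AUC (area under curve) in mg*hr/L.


C0 = Dose/Vd = 338/47.8 = 7.07113 mg/L
AUC = C0/ke = 7.07113/0.153
AUC = 46.22 mg*hr/L


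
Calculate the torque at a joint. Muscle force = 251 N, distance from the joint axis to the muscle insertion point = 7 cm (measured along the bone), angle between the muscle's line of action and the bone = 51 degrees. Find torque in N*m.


Torque = F * d * sin(theta)   (moment arm = d*sin(theta))
d = 7 cm = 0.07 m
Torque = 251 * 0.07 * sin(51)
Torque = 13.65 N*m


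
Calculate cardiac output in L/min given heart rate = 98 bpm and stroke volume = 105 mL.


CO = HR * SV
CO = 98 * 105 / 1000
CO = 10.29 L/min


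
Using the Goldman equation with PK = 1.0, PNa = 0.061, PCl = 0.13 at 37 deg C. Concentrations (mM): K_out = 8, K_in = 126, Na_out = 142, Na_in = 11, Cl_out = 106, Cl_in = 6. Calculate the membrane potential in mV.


Vm = (RT/F)*ln((PK*Ko + PNa*Nao + PCl*Cli)/(PK*Ki + PNa*Nai + PCl*Clo))
Numer = 17.442, Denom = 140.451
Vm = -55.75 mV


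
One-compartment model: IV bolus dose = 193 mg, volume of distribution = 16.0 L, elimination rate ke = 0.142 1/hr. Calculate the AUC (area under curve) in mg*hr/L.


C0 = Dose/Vd = 193/16.0 = 12.0625 mg/L
AUC = C0/ke = 12.0625/0.142
AUC = 84.95 mg*hr/L


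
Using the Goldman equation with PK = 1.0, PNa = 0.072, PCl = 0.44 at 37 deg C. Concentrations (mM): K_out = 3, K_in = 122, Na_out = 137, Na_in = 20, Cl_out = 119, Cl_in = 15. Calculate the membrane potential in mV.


Vm = (RT/F)*ln((PK*Ko + PNa*Nao + PCl*Cli)/(PK*Ki + PNa*Nai + PCl*Clo))
Numer = 19.464, Denom = 175.8
Vm = -58.82 mV


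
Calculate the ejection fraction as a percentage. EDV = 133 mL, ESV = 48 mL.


SV = EDV - ESV = 133 - 48 = 85 mL
EF = SV/EDV * 100 = 85/133 * 100
EF = 63.91%


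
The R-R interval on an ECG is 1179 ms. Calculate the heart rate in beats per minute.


HR = 60 / RR_interval(s)
RR = 1179 ms = 1.179 s
HR = 60 / 1.179 = 50.89 bpm


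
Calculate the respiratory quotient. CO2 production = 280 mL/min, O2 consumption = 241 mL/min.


RQ = VCO2 / VO2
RQ = 280 / 241
RQ = 1.162


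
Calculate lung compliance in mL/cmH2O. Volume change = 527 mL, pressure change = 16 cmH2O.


C = dV / dP
C = 527 / 16
C = 32.94 mL/cmH2O


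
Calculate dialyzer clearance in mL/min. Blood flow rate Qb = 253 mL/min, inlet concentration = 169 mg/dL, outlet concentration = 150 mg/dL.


K = Qb * (Cb_in - Cb_out) / Cb_in
K = 253 * (169 - 150) / 169
K = 28.44 mL/min


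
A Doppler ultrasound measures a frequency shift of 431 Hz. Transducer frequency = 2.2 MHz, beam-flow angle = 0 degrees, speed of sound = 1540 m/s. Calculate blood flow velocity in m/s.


v = fd * c / (2 * f0 * cos(theta))
v = 431 * 1540 / (2 * 2.2000e+06 * cos(0))
v = 0.1509 m/s


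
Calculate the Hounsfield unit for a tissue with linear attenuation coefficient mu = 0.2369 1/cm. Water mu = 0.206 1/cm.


HU = ((mu_tissue - mu_water) / mu_water) * 1000
HU = ((0.2369 - 0.206) / 0.206) * 1000
HU = 150


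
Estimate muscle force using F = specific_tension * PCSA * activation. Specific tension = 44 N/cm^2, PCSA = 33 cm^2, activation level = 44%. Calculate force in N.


F = sigma * PCSA * activation
F = 44 * 33 * 0.44
F = 638.9 N


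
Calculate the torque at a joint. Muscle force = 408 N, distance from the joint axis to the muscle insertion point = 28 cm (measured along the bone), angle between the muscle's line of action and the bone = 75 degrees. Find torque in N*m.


Torque = F * d * sin(theta)   (moment arm = d*sin(theta))
d = 28 cm = 0.28 m
Torque = 408 * 0.28 * sin(75)
Torque = 110.3 N*m


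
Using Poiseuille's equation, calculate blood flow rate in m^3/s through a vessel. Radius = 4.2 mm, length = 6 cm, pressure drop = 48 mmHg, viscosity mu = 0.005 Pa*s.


Q = pi*r^4*dP / (8*mu*L)
r = 0.0042 m, L = 0.06 m
dP = 48 mmHg = 6399.456 Pa
Q = 0.002607 m^3/s


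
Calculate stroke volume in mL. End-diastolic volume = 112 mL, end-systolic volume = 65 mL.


SV = EDV - ESV
SV = 112 - 65
SV = 47 mL


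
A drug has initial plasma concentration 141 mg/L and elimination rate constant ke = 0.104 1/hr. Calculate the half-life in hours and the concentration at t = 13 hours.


t_half = ln(2) / ke = 0.693147 / 0.104 = 6.665 hr
C(t) = C0 * exp(-ke*t) = 141 * exp(-0.104*13)
C(13) = 36.48 mg/L


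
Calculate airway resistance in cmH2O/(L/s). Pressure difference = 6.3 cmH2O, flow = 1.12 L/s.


R = dP / flow
R = 6.3 / 1.12
R = 5.625 cmH2O/(L/s)


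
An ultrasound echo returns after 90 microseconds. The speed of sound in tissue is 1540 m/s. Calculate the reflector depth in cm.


depth = c * t / 2
t = 90 us = 9.0000e-05 s
depth = 1540 * 9.0000e-05 / 2
depth = 0.0693 m = 6.93 cm


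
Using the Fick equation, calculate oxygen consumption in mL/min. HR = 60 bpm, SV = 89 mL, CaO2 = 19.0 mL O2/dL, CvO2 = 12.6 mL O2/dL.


CO = HR*SV = 60*89/1000 = 5.34 L/min
a-v O2 diff = 19.0 - 12.6 = 6.4 mL/dL
VO2 = CO * (CaO2-CvO2) * 10 dL/L
VO2 = 5.34 * 6.4 * 10
VO2 = 341.8 mL/min


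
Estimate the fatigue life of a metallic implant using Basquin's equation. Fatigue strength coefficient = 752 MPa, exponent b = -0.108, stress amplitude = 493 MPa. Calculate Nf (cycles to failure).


sigma_a = sigma_f' * (2Nf)^b
2Nf = (sigma_a/sigma_f')^(1/b)
2Nf = (493/752)^(1/-0.108)
2Nf = 49.87454
Nf = 24.94


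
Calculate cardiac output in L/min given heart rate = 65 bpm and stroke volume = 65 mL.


CO = HR * SV
CO = 65 * 65 / 1000
CO = 4.225 L/min


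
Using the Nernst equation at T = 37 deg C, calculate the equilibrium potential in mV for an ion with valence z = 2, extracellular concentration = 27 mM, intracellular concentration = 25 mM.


E = (RT/(zF)) * ln(C_out/C_in)
T = 37 + 273.15 = 310.15 K
E = (8.314 * 310.15 / (2 * 96485)) * ln(27/25)
E = 1.028 mV


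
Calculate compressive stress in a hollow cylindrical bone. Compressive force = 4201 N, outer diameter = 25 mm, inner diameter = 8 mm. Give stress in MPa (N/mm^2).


A = pi*(r_o^2 - r_i^2)
r_o = 12.5 mm, r_i = 4 mm
A = 440.608 mm^2
sigma = F/A = 4201 / 440.608
sigma = 9.535 MPa


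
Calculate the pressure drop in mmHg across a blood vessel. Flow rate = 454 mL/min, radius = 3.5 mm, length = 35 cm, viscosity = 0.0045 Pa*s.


dP = 8*mu*L*Q / (pi*r^4)
Q = 454 mL/min = 7.56667e-06 m^3/s
dP = 202.234 Pa = 202.234 / 133.322 mmHg = 1.517 mmHg


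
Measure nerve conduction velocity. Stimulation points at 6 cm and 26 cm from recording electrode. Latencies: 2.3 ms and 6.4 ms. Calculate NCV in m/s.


Distance = (26 - 6) / 100 = 0.2 m
dt = (6.4 - 2.3) / 1000 = 0.0041 s
NCV = dist / dt = 48.78 m/s


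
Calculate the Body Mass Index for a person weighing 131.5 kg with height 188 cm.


BMI = weight / height^2
height = 188 cm = 1.88 m
BMI = 131.5 / 1.88^2
BMI = 37.21 kg/m^2


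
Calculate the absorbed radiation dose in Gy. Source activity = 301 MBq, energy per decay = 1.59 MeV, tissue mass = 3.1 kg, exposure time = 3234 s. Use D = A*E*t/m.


A = 301 MBq = 3.0100e+08 Bq
E = 1.59 MeV = 2.54718e-13 J
D = A*E*t/m = 3.0100e+08*2.54718e-13*3234/3.1
D = 0.07998 Gy


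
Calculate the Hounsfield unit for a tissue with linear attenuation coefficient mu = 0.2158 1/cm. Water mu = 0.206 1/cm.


HU = ((mu_tissue - mu_water) / mu_water) * 1000
HU = ((0.2158 - 0.206) / 0.206) * 1000
HU = 47.57


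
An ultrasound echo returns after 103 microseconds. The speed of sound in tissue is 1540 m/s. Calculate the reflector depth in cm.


depth = c * t / 2
t = 103 us = 1.0300e-04 s
depth = 1540 * 1.0300e-04 / 2
depth = 0.07931 m = 7.931 cm


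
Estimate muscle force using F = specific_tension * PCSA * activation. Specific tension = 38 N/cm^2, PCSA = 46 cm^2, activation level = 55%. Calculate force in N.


F = sigma * PCSA * activation
F = 38 * 46 * 0.55
F = 961.4 N


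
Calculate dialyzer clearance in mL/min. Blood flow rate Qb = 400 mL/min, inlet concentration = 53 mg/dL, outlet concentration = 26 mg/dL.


K = Qb * (Cb_in - Cb_out) / Cb_in
K = 400 * (53 - 26) / 53
K = 203.8 mL/min


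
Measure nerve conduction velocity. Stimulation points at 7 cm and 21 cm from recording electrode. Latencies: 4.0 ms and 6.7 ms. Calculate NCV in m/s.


Distance = (21 - 7) / 100 = 0.14 m
dt = (6.7 - 4.0) / 1000 = 0.0027 s
NCV = dist / dt = 51.85 m/s


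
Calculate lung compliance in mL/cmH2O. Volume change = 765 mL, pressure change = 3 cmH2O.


C = dV / dP
C = 765 / 3
C = 255 mL/cmH2O


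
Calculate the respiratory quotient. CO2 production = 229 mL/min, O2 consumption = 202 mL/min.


RQ = VCO2 / VO2
RQ = 229 / 202
RQ = 1.134


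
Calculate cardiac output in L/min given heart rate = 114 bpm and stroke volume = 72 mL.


CO = HR * SV
CO = 114 * 72 / 1000
CO = 8.208 L/min


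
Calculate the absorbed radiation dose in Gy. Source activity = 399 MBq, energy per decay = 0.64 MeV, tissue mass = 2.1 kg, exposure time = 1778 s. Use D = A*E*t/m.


A = 399 MBq = 3.9900e+08 Bq
E = 0.64 MeV = 1.02528e-13 J
D = A*E*t/m = 3.9900e+08*1.02528e-13*1778/2.1
D = 0.03464 Gy


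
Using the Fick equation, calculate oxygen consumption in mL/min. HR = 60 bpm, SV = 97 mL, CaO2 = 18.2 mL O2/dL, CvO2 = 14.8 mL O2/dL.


CO = HR*SV = 60*97/1000 = 5.82 L/min
a-v O2 diff = 18.2 - 14.8 = 3.4 mL/dL
VO2 = CO * (CaO2-CvO2) * 10 dL/L
VO2 = 5.82 * 3.4 * 10
VO2 = 197.9 mL/min


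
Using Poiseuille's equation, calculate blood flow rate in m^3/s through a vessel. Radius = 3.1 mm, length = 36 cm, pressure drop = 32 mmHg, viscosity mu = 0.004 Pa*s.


Q = pi*r^4*dP / (8*mu*L)
r = 0.0031 m, L = 0.36 m
dP = 32 mmHg = 4266.304 Pa
Q = 1.0745e-04 m^3/s


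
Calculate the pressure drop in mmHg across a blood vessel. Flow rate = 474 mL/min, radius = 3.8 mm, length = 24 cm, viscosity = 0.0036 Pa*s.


dP = 8*mu*L*Q / (pi*r^4)
Q = 474 mL/min = 7.9e-06 m^3/s
dP = 83.3579 Pa = 83.3579 / 133.322 mmHg = 0.6252 mmHg


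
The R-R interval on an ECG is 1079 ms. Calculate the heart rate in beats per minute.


HR = 60 / RR_interval(s)
RR = 1079 ms = 1.079 s
HR = 60 / 1.079 = 55.61 bpm


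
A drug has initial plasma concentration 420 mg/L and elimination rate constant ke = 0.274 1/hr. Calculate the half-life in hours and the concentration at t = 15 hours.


t_half = ln(2) / ke = 0.693147 / 0.274 = 2.53 hr
C(t) = C0 * exp(-ke*t) = 420 * exp(-0.274*15)
C(15) = 6.891 mg/L


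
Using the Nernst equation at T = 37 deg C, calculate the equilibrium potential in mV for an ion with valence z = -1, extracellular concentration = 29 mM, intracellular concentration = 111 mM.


E = (RT/(zF)) * ln(C_out/C_in)
T = 37 + 273.15 = 310.15 K
E = (8.314 * 310.15 / (-1 * 96485)) * ln(29/111)
E = 35.87 mV


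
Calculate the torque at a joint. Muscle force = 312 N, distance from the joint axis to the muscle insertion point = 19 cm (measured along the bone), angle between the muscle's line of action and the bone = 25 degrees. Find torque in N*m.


Torque = F * d * sin(theta)   (moment arm = d*sin(theta))
d = 19 cm = 0.19 m
Torque = 312 * 0.19 * sin(25)
Torque = 25.05 N*m


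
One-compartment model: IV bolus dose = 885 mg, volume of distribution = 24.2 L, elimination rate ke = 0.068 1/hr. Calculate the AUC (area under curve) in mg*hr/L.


C0 = Dose/Vd = 885/24.2 = 36.5702 mg/L
AUC = C0/ke = 36.5702/0.068
AUC = 537.8 mg*hr/L


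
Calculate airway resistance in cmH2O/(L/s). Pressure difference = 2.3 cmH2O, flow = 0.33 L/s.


R = dP / flow
R = 2.3 / 0.33
R = 6.97 cmH2O/(L/s)


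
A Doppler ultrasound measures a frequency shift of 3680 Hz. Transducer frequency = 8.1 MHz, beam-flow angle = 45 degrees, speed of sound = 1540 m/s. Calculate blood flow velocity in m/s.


v = fd * c / (2 * f0 * cos(theta))
v = 3680 * 1540 / (2 * 8.1000e+06 * cos(45))
v = 0.4947 m/s


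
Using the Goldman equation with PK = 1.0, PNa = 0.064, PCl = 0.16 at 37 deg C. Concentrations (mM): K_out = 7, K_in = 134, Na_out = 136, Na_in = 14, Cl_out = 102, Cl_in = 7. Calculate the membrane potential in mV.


Vm = (RT/F)*ln((PK*Ko + PNa*Nao + PCl*Cli)/(PK*Ki + PNa*Nai + PCl*Clo))
Numer = 16.824, Denom = 151.216
Vm = -58.69 mV


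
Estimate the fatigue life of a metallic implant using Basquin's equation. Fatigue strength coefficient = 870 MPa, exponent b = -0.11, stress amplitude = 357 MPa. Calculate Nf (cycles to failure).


sigma_a = sigma_f' * (2Nf)^b
2Nf = (sigma_a/sigma_f')^(1/b)
2Nf = (357/870)^(1/-0.11)
2Nf = 3287.2112
Nf = 1644


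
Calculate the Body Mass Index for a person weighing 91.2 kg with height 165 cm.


BMI = weight / height^2
height = 165 cm = 1.65 m
BMI = 91.2 / 1.65^2
BMI = 33.5 kg/m^2


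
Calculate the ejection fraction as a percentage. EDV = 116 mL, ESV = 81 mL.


SV = EDV - ESV = 116 - 81 = 35 mL
EF = SV/EDV * 100 = 35/116 * 100
EF = 30.17%


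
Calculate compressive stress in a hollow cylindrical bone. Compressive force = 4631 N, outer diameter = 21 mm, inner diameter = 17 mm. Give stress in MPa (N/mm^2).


A = pi*(r_o^2 - r_i^2)
r_o = 10.5 mm, r_i = 8.5 mm
A = 119.381 mm^2
sigma = F/A = 4631 / 119.381
sigma = 38.79 MPa


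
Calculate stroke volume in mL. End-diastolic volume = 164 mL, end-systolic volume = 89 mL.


SV = EDV - ESV
SV = 164 - 89
SV = 75 mL


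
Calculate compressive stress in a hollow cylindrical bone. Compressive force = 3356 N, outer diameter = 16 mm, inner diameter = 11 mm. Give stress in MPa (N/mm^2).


A = pi*(r_o^2 - r_i^2)
r_o = 8 mm, r_i = 5.5 mm
A = 106.029 mm^2
sigma = F/A = 3356 / 106.029
sigma = 31.65 MPa


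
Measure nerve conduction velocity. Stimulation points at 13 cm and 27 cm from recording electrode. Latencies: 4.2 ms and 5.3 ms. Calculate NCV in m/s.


Distance = (27 - 13) / 100 = 0.14 m
dt = (5.3 - 4.2) / 1000 = 0.0011 s
NCV = dist / dt = 127.3 m/s


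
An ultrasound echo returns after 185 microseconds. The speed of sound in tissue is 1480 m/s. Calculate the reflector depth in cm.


depth = c * t / 2
t = 185 us = 1.8500e-04 s
depth = 1480 * 1.8500e-04 / 2
depth = 0.1369 m = 13.69 cm


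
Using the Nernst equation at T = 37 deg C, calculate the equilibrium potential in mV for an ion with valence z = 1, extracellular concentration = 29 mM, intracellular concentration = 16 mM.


E = (RT/(zF)) * ln(C_out/C_in)
T = 37 + 273.15 = 310.15 K
E = (8.314 * 310.15 / (1 * 96485)) * ln(29/16)
E = 15.89 mV


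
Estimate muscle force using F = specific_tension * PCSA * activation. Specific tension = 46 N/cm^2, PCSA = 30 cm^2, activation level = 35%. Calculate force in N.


F = sigma * PCSA * activation
F = 46 * 30 * 0.35
F = 483 N


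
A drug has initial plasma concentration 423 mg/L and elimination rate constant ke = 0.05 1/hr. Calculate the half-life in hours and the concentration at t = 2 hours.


t_half = ln(2) / ke = 0.693147 / 0.05 = 13.86 hr
C(t) = C0 * exp(-ke*t) = 423 * exp(-0.05*2)
C(2) = 382.7 mg/L


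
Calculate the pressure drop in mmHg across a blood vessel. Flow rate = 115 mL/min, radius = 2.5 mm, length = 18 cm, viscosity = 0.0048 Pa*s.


dP = 8*mu*L*Q / (pi*r^4)
Q = 115 mL/min = 1.91667e-06 m^3/s
dP = 107.955 Pa = 107.955 / 133.322 mmHg = 0.8097 mmHg


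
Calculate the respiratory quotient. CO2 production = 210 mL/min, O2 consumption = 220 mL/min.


RQ = VCO2 / VO2
RQ = 210 / 220
RQ = 0.9545


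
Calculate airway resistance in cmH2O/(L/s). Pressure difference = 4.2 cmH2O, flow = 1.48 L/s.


R = dP / flow
R = 4.2 / 1.48
R = 2.838 cmH2O/(L/s)


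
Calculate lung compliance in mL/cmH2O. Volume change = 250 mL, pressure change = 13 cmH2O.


C = dV / dP
C = 250 / 13
C = 19.23 mL/cmH2O


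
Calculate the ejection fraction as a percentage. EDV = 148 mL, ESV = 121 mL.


SV = EDV - ESV = 148 - 121 = 27 mL
EF = SV/EDV * 100 = 27/148 * 100
EF = 18.24%


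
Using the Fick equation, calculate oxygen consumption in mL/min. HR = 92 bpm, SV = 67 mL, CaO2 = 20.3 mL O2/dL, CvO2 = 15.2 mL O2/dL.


CO = HR*SV = 92*67/1000 = 6.164 L/min
a-v O2 diff = 20.3 - 15.2 = 5.1 mL/dL
VO2 = CO * (CaO2-CvO2) * 10 dL/L
VO2 = 6.164 * 5.1 * 10
VO2 = 314.4 mL/min


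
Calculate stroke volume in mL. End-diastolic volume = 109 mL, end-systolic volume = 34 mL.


SV = EDV - ESV
SV = 109 - 34
SV = 75 mL


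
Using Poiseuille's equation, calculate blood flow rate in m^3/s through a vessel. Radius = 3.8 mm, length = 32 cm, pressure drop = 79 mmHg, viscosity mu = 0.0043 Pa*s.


Q = pi*r^4*dP / (8*mu*L)
r = 0.0038 m, L = 0.32 m
dP = 79 mmHg = 10532.438 Pa
Q = 6.2677e-04 m^3/s


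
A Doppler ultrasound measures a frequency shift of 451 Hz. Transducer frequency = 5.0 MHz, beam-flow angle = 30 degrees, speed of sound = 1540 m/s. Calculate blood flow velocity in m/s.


v = fd * c / (2 * f0 * cos(theta))
v = 451 * 1540 / (2 * 5.0000e+06 * cos(30))
v = 0.0802 m/s


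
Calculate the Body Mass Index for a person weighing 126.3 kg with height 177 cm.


BMI = weight / height^2
height = 177 cm = 1.77 m
BMI = 126.3 / 1.77^2
BMI = 40.31 kg/m^2


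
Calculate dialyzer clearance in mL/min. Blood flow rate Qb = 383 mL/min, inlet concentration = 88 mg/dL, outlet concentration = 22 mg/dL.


K = Qb * (Cb_in - Cb_out) / Cb_in
K = 383 * (88 - 22) / 88
K = 287.2 mL/min


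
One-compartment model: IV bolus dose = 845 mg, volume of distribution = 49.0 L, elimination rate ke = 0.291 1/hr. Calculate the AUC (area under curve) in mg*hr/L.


C0 = Dose/Vd = 845/49.0 = 17.2449 mg/L
AUC = C0/ke = 17.2449/0.291
AUC = 59.26 mg*hr/L


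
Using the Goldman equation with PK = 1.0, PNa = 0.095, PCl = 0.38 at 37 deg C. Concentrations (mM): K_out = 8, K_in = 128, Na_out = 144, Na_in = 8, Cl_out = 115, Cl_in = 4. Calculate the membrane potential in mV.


Vm = (RT/F)*ln((PK*Ko + PNa*Nao + PCl*Cli)/(PK*Ki + PNa*Nai + PCl*Clo))
Numer = 23.2, Denom = 172.46
Vm = -53.61 mV


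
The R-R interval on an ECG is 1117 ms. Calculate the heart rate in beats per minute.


HR = 60 / RR_interval(s)
RR = 1117 ms = 1.117 s
HR = 60 / 1.117 = 53.72 bpm


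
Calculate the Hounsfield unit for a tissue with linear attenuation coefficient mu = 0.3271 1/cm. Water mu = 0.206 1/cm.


HU = ((mu_tissue - mu_water) / mu_water) * 1000
HU = ((0.3271 - 0.206) / 0.206) * 1000
HU = 587.9


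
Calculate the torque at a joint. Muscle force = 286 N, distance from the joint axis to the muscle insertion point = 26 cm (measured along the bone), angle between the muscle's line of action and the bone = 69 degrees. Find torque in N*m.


Torque = F * d * sin(theta)   (moment arm = d*sin(theta))
d = 26 cm = 0.26 m
Torque = 286 * 0.26 * sin(69)
Torque = 69.42 N*m


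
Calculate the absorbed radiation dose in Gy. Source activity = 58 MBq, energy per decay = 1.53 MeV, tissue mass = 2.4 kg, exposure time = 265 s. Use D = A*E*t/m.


A = 58 MBq = 5.8000e+07 Bq
E = 1.53 MeV = 2.45106e-13 J
D = A*E*t/m = 5.8000e+07*2.45106e-13*265/2.4
D = 0.00157 Gy


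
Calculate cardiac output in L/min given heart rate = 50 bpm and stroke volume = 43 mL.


CO = HR * SV
CO = 50 * 43 / 1000
CO = 2.15 L/min


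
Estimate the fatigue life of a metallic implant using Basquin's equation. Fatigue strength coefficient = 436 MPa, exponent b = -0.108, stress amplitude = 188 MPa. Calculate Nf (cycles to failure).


sigma_a = sigma_f' * (2Nf)^b
2Nf = (sigma_a/sigma_f')^(1/b)
2Nf = (188/436)^(1/-0.108)
2Nf = 2413.6405
Nf = 1207


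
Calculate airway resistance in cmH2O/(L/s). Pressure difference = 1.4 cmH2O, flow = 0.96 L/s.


R = dP / flow
R = 1.4 / 0.96
R = 1.458 cmH2O/(L/s)


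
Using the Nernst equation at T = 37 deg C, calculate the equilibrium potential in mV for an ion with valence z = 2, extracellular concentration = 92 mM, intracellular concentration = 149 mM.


E = (RT/(zF)) * ln(C_out/C_in)
T = 37 + 273.15 = 310.15 K
E = (8.314 * 310.15 / (2 * 96485)) * ln(92/149)
E = -6.443 mV


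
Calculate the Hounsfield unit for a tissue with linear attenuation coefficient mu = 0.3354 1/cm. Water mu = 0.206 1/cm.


HU = ((mu_tissue - mu_water) / mu_water) * 1000
HU = ((0.3354 - 0.206) / 0.206) * 1000
HU = 628.2


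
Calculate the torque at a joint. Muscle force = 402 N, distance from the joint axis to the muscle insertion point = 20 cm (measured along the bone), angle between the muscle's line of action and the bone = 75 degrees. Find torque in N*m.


Torque = F * d * sin(theta)   (moment arm = d*sin(theta))
d = 20 cm = 0.2 m
Torque = 402 * 0.2 * sin(75)
Torque = 77.66 N*m


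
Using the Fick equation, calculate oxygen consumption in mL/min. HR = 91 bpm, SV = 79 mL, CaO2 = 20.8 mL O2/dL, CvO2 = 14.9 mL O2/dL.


CO = HR*SV = 91*79/1000 = 7.189 L/min
a-v O2 diff = 20.8 - 14.9 = 5.9 mL/dL
VO2 = CO * (CaO2-CvO2) * 10 dL/L
VO2 = 7.189 * 5.9 * 10
VO2 = 424.2 mL/min
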